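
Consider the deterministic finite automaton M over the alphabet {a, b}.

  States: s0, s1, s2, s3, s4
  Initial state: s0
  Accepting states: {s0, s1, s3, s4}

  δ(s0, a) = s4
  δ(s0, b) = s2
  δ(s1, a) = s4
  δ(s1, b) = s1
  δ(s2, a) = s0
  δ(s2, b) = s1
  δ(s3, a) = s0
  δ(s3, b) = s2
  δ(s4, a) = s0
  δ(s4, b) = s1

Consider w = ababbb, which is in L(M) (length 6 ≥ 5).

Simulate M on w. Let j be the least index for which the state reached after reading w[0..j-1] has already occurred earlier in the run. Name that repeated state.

Run of M on w = a b a b b b:
  step 0: s0  (start)
  step 1: s4  (read a: s0→s4)
  step 2: s1  (read b: s4→s1)
  step 3: s4  (read a: s1→s4)   ← first repeat (s4 seen earlier)
  step 4: s1  (read b: s4→s1)
  step 5: s1  (read b: s1→s1)
  step 6: s1  (read b: s1→s1)

The earliest repeat is at step j = 3: M is in s4, which it already visited at step i = 1.

s4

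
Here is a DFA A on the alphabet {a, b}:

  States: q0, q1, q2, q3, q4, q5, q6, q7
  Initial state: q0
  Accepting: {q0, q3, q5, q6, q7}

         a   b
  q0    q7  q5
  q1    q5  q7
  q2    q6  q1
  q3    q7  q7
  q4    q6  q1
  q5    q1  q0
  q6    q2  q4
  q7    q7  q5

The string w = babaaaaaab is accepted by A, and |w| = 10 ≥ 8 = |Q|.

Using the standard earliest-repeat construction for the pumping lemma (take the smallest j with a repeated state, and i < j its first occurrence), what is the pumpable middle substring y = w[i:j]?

Run of A on w = b a b a a a a a a b:
  step 0: q0  (start)
  step 1: q5  (read b: q0→q5)
  step 2: q1  (read a: q5→q1)
  step 3: q7  (read b: q1→q7)
  step 4: q7  (read a: q7→q7)   ← first repeat (q7 seen earlier)
  step 5: q7  (read a: q7→q7)
  step 6: q7  (read a: q7→q7)
  step 7: q7  (read a: q7→q7)
  step 8: q7  (read a: q7→q7)
  step 9: q7  (read a: q7→q7)
  step 10: q5  (read b: q7→q5)

So i = 3, j = 4, giving x = w[0:3] = bab, y = w[3:4] = a, z = w[4:10] = aaaaab.
Check: |xy| = 4 ≤ 8 and |y| = 1 ≥ 1. Reading y takes A from q7 back to q7, so every xyⁱz is accepted.

a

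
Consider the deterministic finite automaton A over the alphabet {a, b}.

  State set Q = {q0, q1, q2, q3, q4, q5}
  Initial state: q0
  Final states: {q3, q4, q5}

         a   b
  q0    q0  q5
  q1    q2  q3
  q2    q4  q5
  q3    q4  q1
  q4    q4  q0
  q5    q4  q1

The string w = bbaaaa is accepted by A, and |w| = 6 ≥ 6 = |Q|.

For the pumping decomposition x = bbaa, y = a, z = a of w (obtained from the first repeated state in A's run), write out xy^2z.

bbaaaaa

xy^2z = bbaa·a·a·a = bbaaaaa.
Reading y = a takes A from q4 back to q4, so after x·y·y the machine is still in q4, and z then leads to the accepting state q4. Hence bbaaaaa ∈ L(A).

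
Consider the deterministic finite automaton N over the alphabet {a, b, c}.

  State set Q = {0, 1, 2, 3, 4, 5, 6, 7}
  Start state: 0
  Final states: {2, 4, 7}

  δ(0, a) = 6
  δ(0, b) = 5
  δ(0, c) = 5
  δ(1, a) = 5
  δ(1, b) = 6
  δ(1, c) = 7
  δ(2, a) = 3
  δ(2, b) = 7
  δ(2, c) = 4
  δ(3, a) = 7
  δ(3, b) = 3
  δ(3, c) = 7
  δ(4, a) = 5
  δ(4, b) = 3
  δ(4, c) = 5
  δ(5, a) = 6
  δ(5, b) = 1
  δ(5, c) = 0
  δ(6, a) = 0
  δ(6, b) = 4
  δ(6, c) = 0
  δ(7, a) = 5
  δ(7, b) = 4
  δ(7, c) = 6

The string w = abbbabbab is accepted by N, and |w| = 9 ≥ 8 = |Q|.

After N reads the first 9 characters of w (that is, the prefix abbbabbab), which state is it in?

State sequence: 0 -a-> 6 -b-> 4 -b-> 3 -b-> 3 -a-> 7 -b-> 4 -b-> 3 -a-> 7 -b-> 4

After reading 9 characters, N is in state 4.
(This kind of state-tracing is the core of the pumping-lemma construction: with 8 states, pigeonhole forces a repeat within the first 8 steps.)

4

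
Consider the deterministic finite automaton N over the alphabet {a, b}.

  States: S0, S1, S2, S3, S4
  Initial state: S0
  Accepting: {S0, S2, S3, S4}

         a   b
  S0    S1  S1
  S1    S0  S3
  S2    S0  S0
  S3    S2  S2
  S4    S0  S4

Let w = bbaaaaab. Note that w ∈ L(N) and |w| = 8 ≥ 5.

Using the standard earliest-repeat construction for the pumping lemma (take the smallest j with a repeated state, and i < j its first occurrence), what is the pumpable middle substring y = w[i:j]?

bbaa

Run of N on w = b b a a a a a b:
  step 0: S0  (start)
  step 1: S1  (read b: S0→S1)
  step 2: S3  (read b: S1→S3)
  step 3: S2  (read a: S3→S2)
  step 4: S0  (read a: S2→S0)   ← first repeat (S0 seen earlier)
  step 5: S1  (read a: S0→S1)
  step 6: S0  (read a: S1→S0)
  step 7: S1  (read a: S0→S1)
  step 8: S3  (read b: S1→S3)

So i = 0, j = 4, giving x = w[0:0] = ε, y = w[0:4] = bbaa, z = w[4:8] = aaab.
Check: |xy| = 4 ≤ 5 and |y| = 4 ≥ 1. Reading y takes N from S0 back to S0, so every xyⁱz is accepted.
The DFA has 5 states, so the proof of the pumping lemma guarantees a repeated state among the first 5+1 visited; the segment between the two visits is the pumpable y.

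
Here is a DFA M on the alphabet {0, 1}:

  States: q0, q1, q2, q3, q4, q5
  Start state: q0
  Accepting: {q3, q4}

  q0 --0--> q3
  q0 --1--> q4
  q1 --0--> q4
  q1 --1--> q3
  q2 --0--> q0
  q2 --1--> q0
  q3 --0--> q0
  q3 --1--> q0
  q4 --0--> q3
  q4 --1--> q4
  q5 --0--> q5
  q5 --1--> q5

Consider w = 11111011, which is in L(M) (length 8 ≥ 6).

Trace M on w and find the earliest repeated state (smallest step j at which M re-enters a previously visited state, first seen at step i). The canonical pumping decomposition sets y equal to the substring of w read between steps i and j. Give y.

1

State sequence: q0 -1-> q4 -1-> q4 -1-> q4 -1-> q4 -1-> q4 -0-> q3 -1-> q0 -1-> q4
First repeat at step 2: q4 was already visited.

So i = 1, j = 2, giving x = w[0:1] = 1, y = w[1:2] = 1, z = w[2:8] = 111011.
Check: |xy| = 2 ≤ 6 and |y| = 1 ≥ 1. Reading y takes M from q4 back to q4, so every xyⁱz is accepted.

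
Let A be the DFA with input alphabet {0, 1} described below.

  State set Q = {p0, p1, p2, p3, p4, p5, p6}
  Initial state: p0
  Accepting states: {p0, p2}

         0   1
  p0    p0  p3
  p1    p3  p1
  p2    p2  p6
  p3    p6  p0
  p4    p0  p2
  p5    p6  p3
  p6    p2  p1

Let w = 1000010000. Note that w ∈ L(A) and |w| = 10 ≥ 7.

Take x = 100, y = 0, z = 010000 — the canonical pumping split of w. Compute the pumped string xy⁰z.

100010000

xy⁰z = xz = 100·010000 = 100010000.
Reading y = 0 takes A from p2 back to p2, so after x the machine is still in p2, and z then leads to the accepting state p2. Hence 100010000 ∈ L(A).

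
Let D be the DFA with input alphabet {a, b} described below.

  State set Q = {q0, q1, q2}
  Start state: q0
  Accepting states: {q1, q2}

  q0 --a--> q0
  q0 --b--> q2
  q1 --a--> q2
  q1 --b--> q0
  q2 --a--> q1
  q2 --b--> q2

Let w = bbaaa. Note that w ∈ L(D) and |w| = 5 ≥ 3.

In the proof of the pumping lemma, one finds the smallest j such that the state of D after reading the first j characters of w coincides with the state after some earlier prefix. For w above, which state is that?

Run of D on w = b b a a a:
  step 0: q0  (start)
  step 1: q2  (read b: q0→q2)
  step 2: q2  (read b: q2→q2)   ← first repeat (q2 seen earlier)
  step 3: q1  (read a: q2→q1)
  step 4: q2  (read a: q1→q2)
  step 5: q1  (read a: q2→q1)

The earliest repeat is at step j = 2: D is in q2, which it already visited at step i = 1.

q2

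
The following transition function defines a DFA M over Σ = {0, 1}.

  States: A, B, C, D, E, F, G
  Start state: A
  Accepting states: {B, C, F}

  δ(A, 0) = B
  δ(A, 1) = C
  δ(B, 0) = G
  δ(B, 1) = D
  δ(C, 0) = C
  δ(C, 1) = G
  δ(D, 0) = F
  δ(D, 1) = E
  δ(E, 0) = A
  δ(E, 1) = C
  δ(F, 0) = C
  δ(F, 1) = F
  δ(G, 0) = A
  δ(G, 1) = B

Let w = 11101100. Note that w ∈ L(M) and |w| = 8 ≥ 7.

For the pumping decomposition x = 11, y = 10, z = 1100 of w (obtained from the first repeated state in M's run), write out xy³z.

111010101100

xy^3z = 11·10·10·10·1100 = 111010101100.
Reading y = 10 takes M from G back to G, so after x·y·y·y the machine is still in G, and z then leads to the accepting state C. Hence 111010101100 ∈ L(M).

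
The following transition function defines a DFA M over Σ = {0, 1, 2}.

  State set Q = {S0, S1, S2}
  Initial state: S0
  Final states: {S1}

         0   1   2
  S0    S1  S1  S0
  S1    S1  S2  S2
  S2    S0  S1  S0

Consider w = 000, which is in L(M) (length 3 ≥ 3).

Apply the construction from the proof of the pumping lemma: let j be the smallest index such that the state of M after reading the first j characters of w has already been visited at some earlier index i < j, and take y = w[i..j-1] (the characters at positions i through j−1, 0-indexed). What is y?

0

State sequence: S0 -0-> S1 -0-> S1 -0-> S1
First repeat at step 2: S1 was already visited.

So i = 1, j = 2, giving x = w[0:1] = 0, y = w[1:2] = 0, z = w[2:3] = 0.
Check: |xy| = 2 ≤ 3 and |y| = 1 ≥ 1. Reading y takes M from S1 back to S1, so every xyⁱz is accepted.
Pumping length from the standard proof: p = 3 (the number of states). The repeated state found above gives |xy| = j ≤ 3 and |y| = j − i ≥ 1.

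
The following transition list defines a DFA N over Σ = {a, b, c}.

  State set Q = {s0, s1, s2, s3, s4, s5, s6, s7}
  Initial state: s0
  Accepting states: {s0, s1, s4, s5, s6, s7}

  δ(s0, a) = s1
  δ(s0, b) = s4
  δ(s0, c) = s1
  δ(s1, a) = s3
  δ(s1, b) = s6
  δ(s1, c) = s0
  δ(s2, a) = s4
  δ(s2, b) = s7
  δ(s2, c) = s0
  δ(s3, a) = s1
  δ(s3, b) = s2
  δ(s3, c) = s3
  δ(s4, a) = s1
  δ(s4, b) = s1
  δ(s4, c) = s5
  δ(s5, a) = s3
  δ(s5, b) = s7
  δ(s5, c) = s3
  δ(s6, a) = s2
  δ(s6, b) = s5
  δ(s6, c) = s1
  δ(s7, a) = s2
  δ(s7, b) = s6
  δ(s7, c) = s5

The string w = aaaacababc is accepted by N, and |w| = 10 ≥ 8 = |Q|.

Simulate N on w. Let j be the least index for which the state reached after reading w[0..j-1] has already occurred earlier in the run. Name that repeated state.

s1

Run of N on w = a a a a c a b a b c:
  step 0: s0  (start)
  step 1: s1  (read a: s0→s1)
  step 2: s3  (read a: s1→s3)
  step 3: s1  (read a: s3→s1)   ← first repeat (s1 seen earlier)
  step 4: s3  (read a: s1→s3)
  step 5: s3  (read c: s3→s3)
  step 6: s1  (read a: s3→s1)
  step 7: s6  (read b: s1→s6)
  step 8: s2  (read a: s6→s2)
  step 9: s7  (read b: s2→s7)
  step 10: s5  (read c: s7→s5)

The earliest repeat is at step j = 3: N is in s1, which it already visited at step i = 1.
Since N has 8 states, any run of length ≥ 8 visits 8+1 states, so by pigeonhole some state repeats within the first 8 steps — that repeat gives the pumpable loop.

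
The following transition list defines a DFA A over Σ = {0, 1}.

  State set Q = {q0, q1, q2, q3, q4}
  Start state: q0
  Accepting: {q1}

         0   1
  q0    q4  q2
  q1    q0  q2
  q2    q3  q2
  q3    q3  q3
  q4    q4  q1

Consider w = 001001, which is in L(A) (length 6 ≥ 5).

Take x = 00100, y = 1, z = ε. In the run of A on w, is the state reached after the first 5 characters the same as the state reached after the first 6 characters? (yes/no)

no

State sequence: q0 -0-> q4 -0-> q4 -1-> q1 -0-> q0 -0-> q4 -1-> q1

After x (step 5): q4. After xy (step 6): q1.
They differ (q4 ≠ q1), so y is not a cycle from the state after x; this split is not the one the pumping-lemma construction produces, and pumping y need not keep the string in L(A).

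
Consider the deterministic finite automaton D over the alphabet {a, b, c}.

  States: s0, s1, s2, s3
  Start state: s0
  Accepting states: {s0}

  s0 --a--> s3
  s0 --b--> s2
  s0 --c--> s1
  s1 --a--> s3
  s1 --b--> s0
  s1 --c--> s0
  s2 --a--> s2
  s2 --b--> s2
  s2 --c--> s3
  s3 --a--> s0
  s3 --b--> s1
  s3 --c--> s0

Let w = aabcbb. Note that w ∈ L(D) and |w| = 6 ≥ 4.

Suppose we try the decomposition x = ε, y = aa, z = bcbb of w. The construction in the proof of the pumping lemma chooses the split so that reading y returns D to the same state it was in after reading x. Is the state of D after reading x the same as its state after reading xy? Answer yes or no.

Run of D on the first 2 characters of w = a a:
  step 0: s0  (start)
  step 1: s3  (read a: s0→s3)
  step 2: s0  (read a: s3→s0)

After x (step 0): s0. After xy (step 2): s0.
They match, so y = aa drives D around a cycle from s0 back to itself; pumping y any number of times keeps D in s0 before reading z, and xyⁱz ∈ L(D) for every i ≥ 0.

yes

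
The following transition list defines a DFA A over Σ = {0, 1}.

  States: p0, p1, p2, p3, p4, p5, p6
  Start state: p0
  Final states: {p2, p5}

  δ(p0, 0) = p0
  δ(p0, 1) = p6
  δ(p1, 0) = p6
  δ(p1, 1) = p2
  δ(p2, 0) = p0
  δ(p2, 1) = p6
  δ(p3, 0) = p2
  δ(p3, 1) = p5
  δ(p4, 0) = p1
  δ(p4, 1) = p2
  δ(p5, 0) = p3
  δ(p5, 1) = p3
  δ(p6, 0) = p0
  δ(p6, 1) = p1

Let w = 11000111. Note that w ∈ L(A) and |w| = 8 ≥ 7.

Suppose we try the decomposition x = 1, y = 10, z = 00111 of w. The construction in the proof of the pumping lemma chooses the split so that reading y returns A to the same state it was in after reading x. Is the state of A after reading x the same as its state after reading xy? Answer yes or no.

yes

Run of A on the first 3 characters of w = 1 1 0:
  step 0: p0  (start)
  step 1: p6  (read 1: p0→p6)
  step 2: p1  (read 1: p6→p1)
  step 3: p6  (read 0: p1→p6)

After x (step 1): p6. After xy (step 3): p6.
They match, so y = 10 drives A around a cycle from p6 back to itself; pumping y any number of times keeps A in p6 before reading z, and xyⁱz ∈ L(A) for every i ≥ 0.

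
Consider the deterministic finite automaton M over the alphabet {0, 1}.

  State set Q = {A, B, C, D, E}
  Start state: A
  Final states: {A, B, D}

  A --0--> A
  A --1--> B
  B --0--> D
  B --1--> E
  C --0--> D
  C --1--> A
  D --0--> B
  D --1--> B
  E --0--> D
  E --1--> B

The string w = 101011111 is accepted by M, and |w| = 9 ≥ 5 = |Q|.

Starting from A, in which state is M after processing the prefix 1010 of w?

D

State sequence: A -1-> B -0-> D -1-> B -0-> D

After reading 4 characters, M is in state D.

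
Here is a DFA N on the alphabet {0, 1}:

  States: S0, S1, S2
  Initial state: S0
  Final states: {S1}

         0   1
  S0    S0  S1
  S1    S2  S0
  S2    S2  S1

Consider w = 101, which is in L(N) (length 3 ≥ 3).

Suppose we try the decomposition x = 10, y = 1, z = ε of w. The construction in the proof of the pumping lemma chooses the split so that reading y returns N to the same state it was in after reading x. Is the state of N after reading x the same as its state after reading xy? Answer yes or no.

no

Run of N on the first 3 characters of w = 1 0 1:
  step 0: S0  (start)
  step 1: S1  (read 1: S0→S1)
  step 2: S2  (read 0: S1→S2)
  step 3: S1  (read 1: S2→S1)

After x (step 2): S2. After xy (step 3): S1.
They differ (S2 ≠ S1), so y is not a cycle from the state after x; this split is not the one the pumping-lemma construction produces, and pumping y need not keep the string in L(N).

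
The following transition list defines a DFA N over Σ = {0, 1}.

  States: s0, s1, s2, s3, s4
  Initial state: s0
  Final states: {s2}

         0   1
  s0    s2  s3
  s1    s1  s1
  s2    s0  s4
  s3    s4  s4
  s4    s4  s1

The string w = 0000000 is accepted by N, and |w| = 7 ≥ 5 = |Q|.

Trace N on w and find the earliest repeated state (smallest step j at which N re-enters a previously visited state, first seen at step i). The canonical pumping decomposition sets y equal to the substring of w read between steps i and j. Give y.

00

State sequence: s0 -0-> s2 -0-> s0 -0-> s2 -0-> s0 -0-> s2 -0-> s0 -0-> s2
First repeat at step 2: s0 was already visited.

So i = 0, j = 2, giving x = w[0:0] = ε, y = w[0:2] = 00, z = w[2:7] = 00000.
Check: |xy| = 2 ≤ 5 and |y| = 2 ≥ 1. Reading y takes N from s0 back to s0, so every xyⁱz is accepted.
With |Q| = 5, pigeonhole forces a state repeat no later than step 5; the substring read between the first and second visits to that state can be pumped.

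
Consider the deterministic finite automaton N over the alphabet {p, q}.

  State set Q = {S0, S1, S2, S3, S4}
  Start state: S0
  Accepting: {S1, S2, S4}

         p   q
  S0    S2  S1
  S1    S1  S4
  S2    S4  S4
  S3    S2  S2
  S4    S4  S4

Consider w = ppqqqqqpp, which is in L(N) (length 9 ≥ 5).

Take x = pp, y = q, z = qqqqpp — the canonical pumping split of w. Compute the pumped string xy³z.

ppqqqqqqqpp

xy^3z = pp·q·q·q·qqqqpp = ppqqqqqqqpp.
Reading y = q takes N from S4 back to S4, so after x·y·y·y the machine is still in S4, and z then leads to the accepting state S4. Hence ppqqqqqqqpp ∈ L(N).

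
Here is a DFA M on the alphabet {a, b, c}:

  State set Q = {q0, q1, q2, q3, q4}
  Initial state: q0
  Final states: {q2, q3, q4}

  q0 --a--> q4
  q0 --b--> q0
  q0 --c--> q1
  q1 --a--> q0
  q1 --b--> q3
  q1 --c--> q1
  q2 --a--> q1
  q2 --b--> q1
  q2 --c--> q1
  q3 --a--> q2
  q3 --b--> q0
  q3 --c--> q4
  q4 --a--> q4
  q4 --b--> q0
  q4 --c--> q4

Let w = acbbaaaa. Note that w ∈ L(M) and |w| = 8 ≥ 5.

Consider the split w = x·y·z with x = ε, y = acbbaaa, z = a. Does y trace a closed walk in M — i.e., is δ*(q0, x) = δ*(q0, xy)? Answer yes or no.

no

Run of M on the first 7 characters of w = a c b b a a a:
  step 0: q0  (start)
  step 1: q4  (read a: q0→q4)
  step 2: q4  (read c: q4→q4)
  step 3: q0  (read b: q4→q0)
  step 4: q0  (read b: q0→q0)
  step 5: q4  (read a: q0→q4)
  step 6: q4  (read a: q4→q4)
  step 7: q4  (read a: q4→q4)

After x (step 0): q0. After xy (step 7): q4.
They differ (q0 ≠ q4), so y is not a cycle from the state after x; this split is not the one the pumping-lemma construction produces, and pumping y need not keep the string in L(M).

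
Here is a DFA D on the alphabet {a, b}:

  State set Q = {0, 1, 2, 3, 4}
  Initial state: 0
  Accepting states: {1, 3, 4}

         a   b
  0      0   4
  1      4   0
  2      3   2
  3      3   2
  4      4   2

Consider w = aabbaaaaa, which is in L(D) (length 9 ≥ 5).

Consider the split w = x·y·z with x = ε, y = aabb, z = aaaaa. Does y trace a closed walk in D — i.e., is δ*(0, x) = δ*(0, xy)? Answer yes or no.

no

Run of D on the first 4 characters of w = a a b b:
  step 0: 0  (start)
  step 1: 0  (read a: 0→0)
  step 2: 0  (read a: 0→0)
  step 3: 4  (read b: 0→4)
  step 4: 2  (read b: 4→2)

After x (step 0): 0. After xy (step 4): 2.
They differ (0 ≠ 2), so y is not a cycle from the state after x; this split is not the one the pumping-lemma construction produces, and pumping y need not keep the string in L(D).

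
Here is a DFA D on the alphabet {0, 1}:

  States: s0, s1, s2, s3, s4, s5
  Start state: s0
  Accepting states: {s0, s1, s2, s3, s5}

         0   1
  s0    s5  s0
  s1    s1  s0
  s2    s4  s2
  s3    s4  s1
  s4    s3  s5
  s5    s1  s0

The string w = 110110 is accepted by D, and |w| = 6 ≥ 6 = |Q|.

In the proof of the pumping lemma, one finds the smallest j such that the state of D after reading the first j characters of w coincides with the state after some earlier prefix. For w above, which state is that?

Run of D on w = 1 1 0 1 1 0:
  step 0: s0  (start)
  step 1: s0  (read 1: s0→s0)   ← first repeat (s0 seen earlier)
  step 2: s0  (read 1: s0→s0)
  step 3: s5  (read 0: s0→s5)
  step 4: s0  (read 1: s5→s0)
  step 5: s0  (read 1: s0→s0)
  step 6: s5  (read 0: s0→s5)

The earliest repeat is at step j = 1: D is in s0, which it already visited at step i = 0.

s0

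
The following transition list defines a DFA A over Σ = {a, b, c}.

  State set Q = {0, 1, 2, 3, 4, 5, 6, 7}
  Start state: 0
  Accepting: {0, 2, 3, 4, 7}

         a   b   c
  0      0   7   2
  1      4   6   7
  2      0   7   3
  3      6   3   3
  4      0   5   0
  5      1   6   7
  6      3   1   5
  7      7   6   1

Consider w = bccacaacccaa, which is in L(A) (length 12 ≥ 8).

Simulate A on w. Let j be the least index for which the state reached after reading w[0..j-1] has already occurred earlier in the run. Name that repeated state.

7

State sequence: 0 -b-> 7 -c-> 1 -c-> 7 -a-> 7 -c-> 1 -a-> 4 -a-> 0 -c-> 2 -c-> 3 -c-> 3 -a-> 6 -a-> 3
First repeat at step 3: 7 was already visited.

The earliest repeat is at step j = 3: A is in 7, which it already visited at step i = 1.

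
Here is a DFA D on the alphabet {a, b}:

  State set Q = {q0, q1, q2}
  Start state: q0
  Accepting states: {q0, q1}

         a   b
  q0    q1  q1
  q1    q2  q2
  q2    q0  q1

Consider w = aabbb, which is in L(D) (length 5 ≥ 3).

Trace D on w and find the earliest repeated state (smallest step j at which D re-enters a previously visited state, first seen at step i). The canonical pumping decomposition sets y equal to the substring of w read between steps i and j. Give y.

ab

Run of D on w = a a b b b:
  step 0: q0  (start)
  step 1: q1  (read a: q0→q1)
  step 2: q2  (read a: q1→q2)
  step 3: q1  (read b: q2→q1)   ← first repeat (q1 seen earlier)
  step 4: q2  (read b: q1→q2)
  step 5: q1  (read b: q2→q1)

So i = 1, j = 3, giving x = w[0:1] = a, y = w[1:3] = ab, z = w[3:5] = bb.
Check: |xy| = 3 ≤ 3 and |y| = 2 ≥ 1. Reading y takes D from q1 back to q1, so every xyⁱz is accepted.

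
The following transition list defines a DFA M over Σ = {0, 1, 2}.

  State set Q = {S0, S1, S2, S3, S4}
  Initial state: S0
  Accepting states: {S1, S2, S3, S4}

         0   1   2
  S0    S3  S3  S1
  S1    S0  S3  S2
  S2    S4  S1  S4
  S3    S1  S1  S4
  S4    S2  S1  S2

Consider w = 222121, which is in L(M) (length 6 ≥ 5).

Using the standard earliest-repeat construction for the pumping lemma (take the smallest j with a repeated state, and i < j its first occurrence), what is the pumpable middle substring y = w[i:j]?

221

State sequence: S0 -2-> S1 -2-> S2 -2-> S4 -1-> S1 -2-> S2 -1-> S1
First repeat at step 4: S1 was already visited.

So i = 1, j = 4, giving x = w[0:1] = 2, y = w[1:4] = 221, z = w[4:6] = 21.
Check: |xy| = 4 ≤ 5 and |y| = 3 ≥ 1. Reading y takes M from S1 back to S1, so every xyⁱz is accepted.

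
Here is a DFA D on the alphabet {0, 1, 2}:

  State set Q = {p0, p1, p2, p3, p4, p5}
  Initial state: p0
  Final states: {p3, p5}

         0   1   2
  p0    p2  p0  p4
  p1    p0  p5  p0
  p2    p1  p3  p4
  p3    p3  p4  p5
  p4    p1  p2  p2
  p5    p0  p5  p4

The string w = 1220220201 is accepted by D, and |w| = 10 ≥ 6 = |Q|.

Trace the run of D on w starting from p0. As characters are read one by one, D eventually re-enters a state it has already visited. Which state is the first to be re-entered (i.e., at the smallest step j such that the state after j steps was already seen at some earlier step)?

p0

State sequence: p0 -1-> p0 -2-> p4 -2-> p2 -0-> p1 -2-> p0 -2-> p4 -0-> p1 -2-> p0 -0-> p2 -1-> p3
First repeat at step 1: p0 was already visited.

The earliest repeat is at step j = 1: D is in p0, which it already visited at step i = 0.
Pumping length from the standard proof: p = 6 (the number of states). The repeated state found above gives |xy| = j ≤ 6 and |y| = j − i ≥ 1.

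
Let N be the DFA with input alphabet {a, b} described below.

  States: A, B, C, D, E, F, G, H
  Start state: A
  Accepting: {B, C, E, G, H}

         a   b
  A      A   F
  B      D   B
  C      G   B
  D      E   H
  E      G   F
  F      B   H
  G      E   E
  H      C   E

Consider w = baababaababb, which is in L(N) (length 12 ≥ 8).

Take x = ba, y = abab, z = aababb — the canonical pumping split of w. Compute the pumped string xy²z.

xy^2z = ba·abab·abab·aababb = baababababaababb.
Reading y = abab takes N from B back to B, so after x·y·y the machine is still in B, and z then leads to the accepting state B. Hence baababababaababb ∈ L(N).

baababababaababb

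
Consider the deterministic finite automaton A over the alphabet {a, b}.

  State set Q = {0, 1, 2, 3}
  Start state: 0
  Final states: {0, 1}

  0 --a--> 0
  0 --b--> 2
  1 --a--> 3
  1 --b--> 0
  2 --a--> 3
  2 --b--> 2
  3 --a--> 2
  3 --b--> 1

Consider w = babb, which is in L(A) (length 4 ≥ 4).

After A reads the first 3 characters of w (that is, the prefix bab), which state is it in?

State sequence: 0 -b-> 2 -a-> 3 -b-> 1

After reading 3 characters, A is in state 1.
(This kind of state-tracing is the core of the pumping-lemma construction: with 4 states, pigeonhole forces a repeat within the first 4 steps.)

1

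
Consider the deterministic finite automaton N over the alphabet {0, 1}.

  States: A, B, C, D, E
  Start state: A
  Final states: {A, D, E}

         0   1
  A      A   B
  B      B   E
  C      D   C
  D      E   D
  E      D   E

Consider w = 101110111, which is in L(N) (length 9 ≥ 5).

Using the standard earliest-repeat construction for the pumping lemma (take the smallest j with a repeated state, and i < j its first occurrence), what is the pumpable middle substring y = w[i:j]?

0

Run of N on w = 1 0 1 1 1 0 1 1 1:
  step 0: A  (start)
  step 1: B  (read 1: A→B)
  step 2: B  (read 0: B→B)   ← first repeat (B seen earlier)
  step 3: E  (read 1: B→E)
  step 4: E  (read 1: E→E)
  step 5: E  (read 1: E→E)
  step 6: D  (read 0: E→D)
  step 7: D  (read 1: D→D)
  step 8: D  (read 1: D→D)
  step 9: D  (read 1: D→D)

So i = 1, j = 2, giving x = w[0:1] = 1, y = w[1:2] = 0, z = w[2:9] = 1110111.
Check: |xy| = 2 ≤ 5 and |y| = 1 ≥ 1. Reading y takes N from B back to B, so every xyⁱz is accepted.
Pumping length from the standard proof: p = 5 (the number of states). The repeated state found above gives |xy| = j ≤ 5 and |y| = j − i ≥ 1.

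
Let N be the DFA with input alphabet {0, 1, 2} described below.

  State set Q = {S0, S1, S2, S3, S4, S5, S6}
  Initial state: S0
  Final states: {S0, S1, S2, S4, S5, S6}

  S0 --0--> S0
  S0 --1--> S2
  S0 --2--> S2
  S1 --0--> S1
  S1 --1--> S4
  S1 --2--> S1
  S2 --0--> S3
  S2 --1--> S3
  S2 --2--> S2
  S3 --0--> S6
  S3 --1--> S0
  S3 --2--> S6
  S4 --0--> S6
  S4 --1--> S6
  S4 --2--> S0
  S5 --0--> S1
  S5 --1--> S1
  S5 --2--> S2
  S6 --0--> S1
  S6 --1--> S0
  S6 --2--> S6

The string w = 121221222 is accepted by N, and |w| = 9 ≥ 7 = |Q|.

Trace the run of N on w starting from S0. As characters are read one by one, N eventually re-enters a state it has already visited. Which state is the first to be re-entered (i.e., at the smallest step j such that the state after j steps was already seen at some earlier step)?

Run of N on w = 1 2 1 2 2 1 2 2 2:
  step 0: S0  (start)
  step 1: S2  (read 1: S0→S2)
  step 2: S2  (read 2: S2→S2)   ← first repeat (S2 seen earlier)
  step 3: S3  (read 1: S2→S3)
  step 4: S6  (read 2: S3→S6)
  step 5: S6  (read 2: S6→S6)
  step 6: S0  (read 1: S6→S0)
  step 7: S2  (read 2: S0→S2)
  step 8: S2  (read 2: S2→S2)
  step 9: S2  (read 2: S2→S2)

The earliest repeat is at step j = 2: N is in S2, which it already visited at step i = 1.

S2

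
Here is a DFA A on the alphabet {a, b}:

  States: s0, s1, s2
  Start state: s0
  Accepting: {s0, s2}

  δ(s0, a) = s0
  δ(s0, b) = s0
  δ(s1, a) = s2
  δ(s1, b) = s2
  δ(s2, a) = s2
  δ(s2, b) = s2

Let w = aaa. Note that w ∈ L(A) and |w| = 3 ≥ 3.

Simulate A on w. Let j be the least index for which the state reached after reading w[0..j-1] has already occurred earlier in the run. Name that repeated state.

Run of A on w = a a a:
  step 0: s0  (start)
  step 1: s0  (read a: s0→s0)   ← first repeat (s0 seen earlier)
  step 2: s0  (read a: s0→s0)
  step 3: s0  (read a: s0→s0)

The earliest repeat is at step j = 1: A is in s0, which it already visited at step i = 0.

s0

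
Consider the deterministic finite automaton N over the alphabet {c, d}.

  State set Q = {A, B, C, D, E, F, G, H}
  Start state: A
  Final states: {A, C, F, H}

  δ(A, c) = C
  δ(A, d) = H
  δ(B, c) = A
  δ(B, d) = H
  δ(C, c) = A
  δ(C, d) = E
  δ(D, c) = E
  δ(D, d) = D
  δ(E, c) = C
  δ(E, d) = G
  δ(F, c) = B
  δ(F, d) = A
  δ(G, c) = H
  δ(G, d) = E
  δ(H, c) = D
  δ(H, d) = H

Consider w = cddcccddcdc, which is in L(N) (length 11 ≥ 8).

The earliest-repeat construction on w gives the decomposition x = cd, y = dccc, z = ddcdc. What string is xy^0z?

cdddcdc

xy⁰z = xz = cd·ddcdc = cdddcdc.
Reading y = dccc takes N from E back to E, so after x the machine is still in E, and z then leads to the accepting state C. Hence cdddcdc ∈ L(N).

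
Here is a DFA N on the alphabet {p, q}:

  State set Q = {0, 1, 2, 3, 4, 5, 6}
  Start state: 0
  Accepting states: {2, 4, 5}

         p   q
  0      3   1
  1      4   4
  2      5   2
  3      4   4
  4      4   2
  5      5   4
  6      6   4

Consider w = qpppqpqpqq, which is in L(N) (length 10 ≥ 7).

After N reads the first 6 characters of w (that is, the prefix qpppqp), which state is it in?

State sequence: 0 -q-> 1 -p-> 4 -p-> 4 -p-> 4 -q-> 2 -p-> 5

After reading 6 characters, N is in state 5.
(This kind of state-tracing is the core of the pumping-lemma construction: with 7 states, pigeonhole forces a repeat within the first 7 steps.)

5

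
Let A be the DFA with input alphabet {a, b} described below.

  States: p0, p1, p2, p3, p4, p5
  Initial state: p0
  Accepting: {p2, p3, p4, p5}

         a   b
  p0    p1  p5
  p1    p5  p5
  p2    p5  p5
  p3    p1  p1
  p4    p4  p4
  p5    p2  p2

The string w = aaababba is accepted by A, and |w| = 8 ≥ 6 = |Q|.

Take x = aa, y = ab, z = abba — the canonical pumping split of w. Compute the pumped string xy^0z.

xy⁰z = xz = aa·abba = aaabba.
Reading y = ab takes A from p5 back to p5, so after x the machine is still in p5, and z then leads to the accepting state p5. Hence aaabba ∈ L(A).

aaabba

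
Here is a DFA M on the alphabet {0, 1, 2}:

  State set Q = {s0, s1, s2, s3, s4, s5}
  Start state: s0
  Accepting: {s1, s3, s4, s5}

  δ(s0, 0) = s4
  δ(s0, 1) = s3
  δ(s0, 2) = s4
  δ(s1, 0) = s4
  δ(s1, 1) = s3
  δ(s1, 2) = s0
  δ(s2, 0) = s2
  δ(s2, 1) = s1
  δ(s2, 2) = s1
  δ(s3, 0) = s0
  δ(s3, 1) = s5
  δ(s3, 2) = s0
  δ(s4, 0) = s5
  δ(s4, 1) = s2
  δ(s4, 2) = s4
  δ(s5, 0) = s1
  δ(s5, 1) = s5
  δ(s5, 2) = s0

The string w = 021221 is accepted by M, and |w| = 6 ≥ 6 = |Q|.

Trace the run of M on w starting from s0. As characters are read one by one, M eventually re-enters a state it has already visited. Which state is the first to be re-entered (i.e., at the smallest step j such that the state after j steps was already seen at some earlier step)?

s4

Run of M on w = 0 2 1 2 2 1:
  step 0: s0  (start)
  step 1: s4  (read 0: s0→s4)
  step 2: s4  (read 2: s4→s4)   ← first repeat (s4 seen earlier)
  step 3: s2  (read 1: s4→s2)
  step 4: s1  (read 2: s2→s1)
  step 5: s0  (read 2: s1→s0)
  step 6: s3  (read 1: s0→s3)

The earliest repeat is at step j = 2: M is in s4, which it already visited at step i = 1.
The DFA has 6 states, so the proof of the pumping lemma guarantees a repeated state among the first 6+1 visited; the segment between the two visits is the pumpable y.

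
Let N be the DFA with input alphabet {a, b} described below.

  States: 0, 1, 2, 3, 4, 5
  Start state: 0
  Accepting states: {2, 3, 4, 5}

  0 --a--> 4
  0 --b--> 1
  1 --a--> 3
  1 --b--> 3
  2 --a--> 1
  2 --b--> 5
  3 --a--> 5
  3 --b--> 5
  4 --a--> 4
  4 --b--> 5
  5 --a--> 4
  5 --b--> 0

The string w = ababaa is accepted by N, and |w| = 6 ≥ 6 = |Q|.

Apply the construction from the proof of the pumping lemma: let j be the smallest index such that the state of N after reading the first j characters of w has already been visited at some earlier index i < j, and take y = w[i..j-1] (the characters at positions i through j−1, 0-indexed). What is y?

Run of N on w = a b a b a a:
  step 0: 0  (start)
  step 1: 4  (read a: 0→4)
  step 2: 5  (read b: 4→5)
  step 3: 4  (read a: 5→4)   ← first repeat (4 seen earlier)
  step 4: 5  (read b: 4→5)
  step 5: 4  (read a: 5→4)
  step 6: 4  (read a: 4→4)

So i = 1, j = 3, giving x = w[0:1] = a, y = w[1:3] = ba, z = w[3:6] = baa.
Check: |xy| = 3 ≤ 6 and |y| = 2 ≥ 1. Reading y takes N from 4 back to 4, so every xyⁱz is accepted.
With |Q| = 6, pigeonhole forces a state repeat no later than step 6; the substring read between the first and second visits to that state can be pumped.

ba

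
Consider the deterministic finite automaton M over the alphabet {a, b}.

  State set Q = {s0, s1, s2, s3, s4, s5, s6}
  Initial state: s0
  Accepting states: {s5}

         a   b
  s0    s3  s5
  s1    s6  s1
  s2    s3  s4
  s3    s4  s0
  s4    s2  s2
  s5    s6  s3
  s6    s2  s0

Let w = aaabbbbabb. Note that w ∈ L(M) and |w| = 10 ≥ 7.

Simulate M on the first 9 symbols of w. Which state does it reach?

s0

State sequence: s0 -a-> s3 -a-> s4 -a-> s2 -b-> s4 -b-> s2 -b-> s4 -b-> s2 -a-> s3 -b-> s0

After reading 9 characters, M is in state s0.
(This kind of state-tracing is the core of the pumping-lemma construction: with 7 states, pigeonhole forces a repeat within the first 7 steps.)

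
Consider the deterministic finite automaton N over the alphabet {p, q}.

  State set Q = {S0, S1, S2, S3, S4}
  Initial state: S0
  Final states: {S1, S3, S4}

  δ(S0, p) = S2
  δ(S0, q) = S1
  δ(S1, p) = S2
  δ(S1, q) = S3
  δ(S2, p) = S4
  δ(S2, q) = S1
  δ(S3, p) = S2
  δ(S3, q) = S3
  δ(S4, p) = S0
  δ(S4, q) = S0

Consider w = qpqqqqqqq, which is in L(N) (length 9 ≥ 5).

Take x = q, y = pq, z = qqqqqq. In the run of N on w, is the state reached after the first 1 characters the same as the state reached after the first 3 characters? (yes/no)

yes

State sequence: S0 -q-> S1 -p-> S2 -q-> S1

After x (step 1): S1. After xy (step 3): S1.
They match, so y = pq drives N around a cycle from S1 back to itself; pumping y any number of times keeps N in S1 before reading z, and xyⁱz ∈ L(N) for every i ≥ 0.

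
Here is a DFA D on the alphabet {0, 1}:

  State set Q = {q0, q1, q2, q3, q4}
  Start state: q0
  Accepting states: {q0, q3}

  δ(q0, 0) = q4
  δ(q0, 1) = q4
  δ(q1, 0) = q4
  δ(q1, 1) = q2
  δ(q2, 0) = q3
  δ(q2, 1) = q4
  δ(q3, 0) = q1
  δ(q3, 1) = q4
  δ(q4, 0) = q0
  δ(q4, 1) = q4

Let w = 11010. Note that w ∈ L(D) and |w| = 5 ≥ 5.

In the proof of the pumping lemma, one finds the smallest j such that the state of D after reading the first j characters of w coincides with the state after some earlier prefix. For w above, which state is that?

Run of D on w = 1 1 0 1 0:
  step 0: q0  (start)
  step 1: q4  (read 1: q0→q4)
  step 2: q4  (read 1: q4→q4)   ← first repeat (q4 seen earlier)
  step 3: q0  (read 0: q4→q0)
  step 4: q4  (read 1: q0→q4)
  step 5: q0  (read 0: q4→q0)

The earliest repeat is at step j = 2: D is in q4, which it already visited at step i = 1.
The DFA has 5 states, so the proof of the pumping lemma guarantees a repeated state among the first 5+1 visited; the segment between the two visits is the pumpable y.

q4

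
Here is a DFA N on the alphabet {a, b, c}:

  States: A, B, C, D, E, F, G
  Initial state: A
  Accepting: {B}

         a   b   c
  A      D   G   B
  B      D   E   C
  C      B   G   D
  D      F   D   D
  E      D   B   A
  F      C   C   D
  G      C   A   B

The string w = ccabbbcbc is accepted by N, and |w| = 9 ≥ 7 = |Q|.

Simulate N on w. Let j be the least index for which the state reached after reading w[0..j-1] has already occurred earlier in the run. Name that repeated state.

State sequence: A -c-> B -c-> C -a-> B -b-> E -b-> B -b-> E -c-> A -b-> G -c-> B
First repeat at step 3: B was already visited.

The earliest repeat is at step j = 3: N is in B, which it already visited at step i = 1.
Since N has 7 states, any run of length ≥ 7 visits 7+1 states, so by pigeonhole some state repeats within the first 7 steps — that repeat gives the pumpable loop.

B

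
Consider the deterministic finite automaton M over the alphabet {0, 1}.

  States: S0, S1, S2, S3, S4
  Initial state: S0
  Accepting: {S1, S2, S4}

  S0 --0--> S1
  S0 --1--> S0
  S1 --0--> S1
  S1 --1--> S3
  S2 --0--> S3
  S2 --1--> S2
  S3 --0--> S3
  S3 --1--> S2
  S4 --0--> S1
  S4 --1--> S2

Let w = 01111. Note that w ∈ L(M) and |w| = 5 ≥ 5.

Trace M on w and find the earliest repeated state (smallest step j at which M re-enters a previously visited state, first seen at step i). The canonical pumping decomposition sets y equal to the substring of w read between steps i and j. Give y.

State sequence: S0 -0-> S1 -1-> S3 -1-> S2 -1-> S2 -1-> S2
First repeat at step 4: S2 was already visited.

So i = 3, j = 4, giving x = w[0:3] = 011, y = w[3:4] = 1, z = w[4:5] = 1.
Check: |xy| = 4 ≤ 5 and |y| = 1 ≥ 1. Reading y takes M from S2 back to S2, so every xyⁱz is accepted.

1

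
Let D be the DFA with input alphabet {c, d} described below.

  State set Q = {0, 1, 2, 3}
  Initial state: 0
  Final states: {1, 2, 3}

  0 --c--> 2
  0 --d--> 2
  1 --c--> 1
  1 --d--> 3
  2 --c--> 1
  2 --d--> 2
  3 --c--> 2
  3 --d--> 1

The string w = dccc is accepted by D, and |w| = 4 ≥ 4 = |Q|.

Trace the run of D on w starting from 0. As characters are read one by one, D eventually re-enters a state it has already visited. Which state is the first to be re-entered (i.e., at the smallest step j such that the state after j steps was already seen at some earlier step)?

Run of D on w = d c c c:
  step 0: 0  (start)
  step 1: 2  (read d: 0→2)
  step 2: 1  (read c: 2→1)
  step 3: 1  (read c: 1→1)   ← first repeat (1 seen earlier)
  step 4: 1  (read c: 1→1)

The earliest repeat is at step j = 3: D is in 1, which it already visited at step i = 2.
Pumping length from the standard proof: p = 4 (the number of states). The repeated state found above gives |xy| = j ≤ 4 and |y| = j − i ≥ 1.

1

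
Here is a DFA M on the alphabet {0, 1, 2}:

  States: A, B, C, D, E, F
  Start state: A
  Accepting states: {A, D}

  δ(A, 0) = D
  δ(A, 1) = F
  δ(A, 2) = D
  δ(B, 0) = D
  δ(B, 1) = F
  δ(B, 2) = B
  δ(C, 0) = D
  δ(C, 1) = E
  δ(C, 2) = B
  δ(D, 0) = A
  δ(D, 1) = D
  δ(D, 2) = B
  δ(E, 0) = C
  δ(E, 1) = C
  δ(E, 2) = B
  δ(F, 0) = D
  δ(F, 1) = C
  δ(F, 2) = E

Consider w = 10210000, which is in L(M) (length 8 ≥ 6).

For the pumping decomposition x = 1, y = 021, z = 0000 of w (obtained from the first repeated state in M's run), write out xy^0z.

10000

xy⁰z = xz = 1·0000 = 10000.
Reading y = 021 takes M from F back to F, so after x the machine is still in F, and z then leads to the accepting state A. Hence 10000 ∈ L(M).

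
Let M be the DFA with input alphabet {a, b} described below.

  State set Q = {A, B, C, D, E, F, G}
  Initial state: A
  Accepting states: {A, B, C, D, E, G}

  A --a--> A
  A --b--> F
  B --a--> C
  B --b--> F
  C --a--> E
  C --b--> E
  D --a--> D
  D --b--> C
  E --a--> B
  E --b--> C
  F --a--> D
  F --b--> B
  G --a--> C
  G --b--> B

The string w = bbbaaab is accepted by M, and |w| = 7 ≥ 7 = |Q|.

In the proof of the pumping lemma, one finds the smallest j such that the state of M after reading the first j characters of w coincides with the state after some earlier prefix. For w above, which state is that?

F

Run of M on w = b b b a a a b:
  step 0: A  (start)
  step 1: F  (read b: A→F)
  step 2: B  (read b: F→B)
  step 3: F  (read b: B→F)   ← first repeat (F seen earlier)
  step 4: D  (read a: F→D)
  step 5: D  (read a: D→D)
  step 6: D  (read a: D→D)
  step 7: C  (read b: D→C)

The earliest repeat is at step j = 3: M is in F, which it already visited at step i = 1.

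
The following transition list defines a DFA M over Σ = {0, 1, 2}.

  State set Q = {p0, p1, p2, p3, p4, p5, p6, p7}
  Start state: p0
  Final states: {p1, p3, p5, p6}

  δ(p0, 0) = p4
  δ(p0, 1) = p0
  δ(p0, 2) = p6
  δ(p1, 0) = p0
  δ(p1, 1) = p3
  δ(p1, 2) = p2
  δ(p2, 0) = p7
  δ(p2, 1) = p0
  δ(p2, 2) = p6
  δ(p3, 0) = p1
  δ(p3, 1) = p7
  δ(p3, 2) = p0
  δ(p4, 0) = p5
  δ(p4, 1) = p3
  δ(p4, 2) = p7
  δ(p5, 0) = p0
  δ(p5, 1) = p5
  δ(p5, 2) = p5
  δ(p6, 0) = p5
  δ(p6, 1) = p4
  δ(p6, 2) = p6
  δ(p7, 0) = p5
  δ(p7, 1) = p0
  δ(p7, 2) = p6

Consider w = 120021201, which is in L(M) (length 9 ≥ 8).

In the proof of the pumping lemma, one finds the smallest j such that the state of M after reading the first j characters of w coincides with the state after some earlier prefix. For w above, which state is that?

Run of M on w = 1 2 0 0 2 1 2 0 1:
  step 0: p0  (start)
  step 1: p0  (read 1: p0→p0)   ← first repeat (p0 seen earlier)
  step 2: p6  (read 2: p0→p6)
  step 3: p5  (read 0: p6→p5)
  step 4: p0  (read 0: p5→p0)
  step 5: p6  (read 2: p0→p6)
  step 6: p4  (read 1: p6→p4)
  step 7: p7  (read 2: p4→p7)
  step 8: p5  (read 0: p7→p5)
  step 9: p5  (read 1: p5→p5)

The earliest repeat is at step j = 1: M is in p0, which it already visited at step i = 0.

p0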